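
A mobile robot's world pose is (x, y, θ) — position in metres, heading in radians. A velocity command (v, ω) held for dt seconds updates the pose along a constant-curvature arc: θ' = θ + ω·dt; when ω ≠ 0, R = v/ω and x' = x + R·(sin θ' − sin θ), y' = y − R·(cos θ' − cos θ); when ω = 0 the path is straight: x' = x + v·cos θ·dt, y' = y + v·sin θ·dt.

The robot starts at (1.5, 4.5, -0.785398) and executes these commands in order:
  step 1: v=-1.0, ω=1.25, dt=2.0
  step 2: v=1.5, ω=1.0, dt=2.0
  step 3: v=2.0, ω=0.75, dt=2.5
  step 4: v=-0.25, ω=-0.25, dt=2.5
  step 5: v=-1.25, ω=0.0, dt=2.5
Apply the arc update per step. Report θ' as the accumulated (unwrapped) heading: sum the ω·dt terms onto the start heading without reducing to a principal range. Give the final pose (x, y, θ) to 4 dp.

(-3.5231, 4.1194, 4.9646)

step 1: θ'=1.7146 (R=-0.8000) → pose (0.1426, 3.8197, 1.7146)
step 2: θ'=3.7146 (R=1.5000) → pose (-2.1552, 4.8651, 3.7146)
step 3: θ'=5.5896 (R=2.6667) → pose (-2.4142, 0.5738, 5.5896)
step 4: θ'=4.9646 (R=1.0000) → pose (-2.7433, 1.0932, 4.9646)
step 5: θ'=4.9646 (straight) → pose (-3.5231, 4.1194, 4.9646)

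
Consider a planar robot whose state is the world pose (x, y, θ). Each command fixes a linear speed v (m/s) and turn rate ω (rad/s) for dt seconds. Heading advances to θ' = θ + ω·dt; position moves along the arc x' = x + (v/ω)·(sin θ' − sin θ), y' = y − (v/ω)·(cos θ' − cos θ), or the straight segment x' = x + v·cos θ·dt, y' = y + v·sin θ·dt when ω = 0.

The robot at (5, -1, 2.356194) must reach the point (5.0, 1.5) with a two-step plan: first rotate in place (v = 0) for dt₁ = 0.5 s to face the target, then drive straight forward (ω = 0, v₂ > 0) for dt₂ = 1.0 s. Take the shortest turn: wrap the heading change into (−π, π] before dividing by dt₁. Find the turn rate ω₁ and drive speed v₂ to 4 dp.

ω₁ = -1.5708, v₂ = 2.5000

heading to target = atan2(1.5−-1, 5−5) = 1.5708
Δθ = wrap(1.5708 − 2.3562) = -0.7854; ω₁ = Δθ/dt₁ = -1.5708
distance = √((5−5)² + (1.5−-1)²) = 2.5000; v₂ = distance/dt₂ = 2.5000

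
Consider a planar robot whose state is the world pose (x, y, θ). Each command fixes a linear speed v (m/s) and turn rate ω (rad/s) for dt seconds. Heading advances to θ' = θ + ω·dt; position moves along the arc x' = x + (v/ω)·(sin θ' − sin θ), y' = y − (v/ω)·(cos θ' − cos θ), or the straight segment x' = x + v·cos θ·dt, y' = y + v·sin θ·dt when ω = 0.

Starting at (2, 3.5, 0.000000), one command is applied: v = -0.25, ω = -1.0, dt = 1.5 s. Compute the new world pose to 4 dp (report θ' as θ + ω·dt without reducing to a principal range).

(1.7506, 3.7323, -1.5000)

θ' = 0.0000 + -1.0·1.5 = -1.5000
R = v/ω = -0.25/-1.0 = 0.2500
x' = 2 + 0.2500·(sin -1.5000 − sin 0.0000) = 1.7506
y' = 3.5 − 0.2500·(cos -1.5000 − cos 0.0000) = 3.7323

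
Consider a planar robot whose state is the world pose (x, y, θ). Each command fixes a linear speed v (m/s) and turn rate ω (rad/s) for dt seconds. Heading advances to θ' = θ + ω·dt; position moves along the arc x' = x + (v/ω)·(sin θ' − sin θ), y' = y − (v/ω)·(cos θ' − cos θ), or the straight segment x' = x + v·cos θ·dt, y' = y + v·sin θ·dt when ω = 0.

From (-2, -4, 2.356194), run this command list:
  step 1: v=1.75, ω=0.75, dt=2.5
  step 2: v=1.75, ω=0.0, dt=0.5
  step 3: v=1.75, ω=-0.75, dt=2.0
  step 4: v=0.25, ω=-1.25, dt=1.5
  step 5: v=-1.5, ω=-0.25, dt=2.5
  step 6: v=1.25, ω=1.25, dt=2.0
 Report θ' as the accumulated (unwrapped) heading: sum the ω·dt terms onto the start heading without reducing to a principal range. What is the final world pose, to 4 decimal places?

step 1: θ'=4.2312 (R=2.3333) → pose (-5.7183, -4.5700, 4.2312)
step 2: θ'=4.2312 (straight) → pose (-6.1233, -5.3456, 4.2312)
step 3: θ'=2.7312 (R=-2.3333) → pose (-9.1226, -6.4052, 2.7312)
step 4: θ'=0.8562 (R=-0.2000) → pose (-9.1938, -6.0908, 0.8562)
step 5: θ'=0.2312 (R=6.0000) → pose (-12.3511, -7.9992, 0.2312)
step 6: θ'=2.7312 (R=1.0000) → pose (-12.1813, -6.1089, 2.7312)

(-12.1813, -6.1089, 2.7312)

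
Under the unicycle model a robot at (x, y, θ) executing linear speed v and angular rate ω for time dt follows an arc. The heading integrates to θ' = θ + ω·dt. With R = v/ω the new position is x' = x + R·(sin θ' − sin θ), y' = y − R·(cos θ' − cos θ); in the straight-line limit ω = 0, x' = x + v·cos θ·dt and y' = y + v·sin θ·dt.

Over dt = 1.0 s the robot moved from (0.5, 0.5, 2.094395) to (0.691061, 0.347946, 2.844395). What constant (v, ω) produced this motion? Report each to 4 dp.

Δθ = 2.844395 − 2.094395 = 0.750000
ω = Δθ/dt = 0.750000/1.0 = 0.7500
R = Δx/(sin θ' − sin θ) = -0.3333
v = R·ω = -0.3333·0.7500 = -0.2500

v = -0.2500, ω = 0.7500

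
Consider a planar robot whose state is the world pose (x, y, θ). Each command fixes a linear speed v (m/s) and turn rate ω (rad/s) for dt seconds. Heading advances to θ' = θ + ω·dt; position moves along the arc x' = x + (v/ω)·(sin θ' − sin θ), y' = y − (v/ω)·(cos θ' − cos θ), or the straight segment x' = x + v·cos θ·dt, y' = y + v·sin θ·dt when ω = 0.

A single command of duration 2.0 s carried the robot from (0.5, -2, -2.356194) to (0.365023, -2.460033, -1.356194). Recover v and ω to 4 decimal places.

v = 0.2500, ω = 0.5000

Δθ = -1.356194 − -2.356194 = 1.000000
ω = Δθ/dt = 1.000000/2.0 = 0.5000
R = −Δy/(cos θ' − cos θ) = 0.5000
v = R·ω = 0.5000·0.5000 = 0.2500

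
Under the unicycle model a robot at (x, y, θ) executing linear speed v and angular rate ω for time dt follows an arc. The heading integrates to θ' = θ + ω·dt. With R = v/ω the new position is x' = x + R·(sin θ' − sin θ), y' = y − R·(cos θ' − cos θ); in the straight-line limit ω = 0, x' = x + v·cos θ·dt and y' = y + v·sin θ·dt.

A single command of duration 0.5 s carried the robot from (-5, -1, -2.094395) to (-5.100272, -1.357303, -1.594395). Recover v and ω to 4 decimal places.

v = 0.7500, ω = 1.0000

Δθ = -1.594395 − -2.094395 = 0.500000
ω = Δθ/dt = 0.500000/0.5 = 1.0000
R = −Δy/(cos θ' − cos θ) = 0.7500
v = R·ω = 0.7500·1.0000 = 0.7500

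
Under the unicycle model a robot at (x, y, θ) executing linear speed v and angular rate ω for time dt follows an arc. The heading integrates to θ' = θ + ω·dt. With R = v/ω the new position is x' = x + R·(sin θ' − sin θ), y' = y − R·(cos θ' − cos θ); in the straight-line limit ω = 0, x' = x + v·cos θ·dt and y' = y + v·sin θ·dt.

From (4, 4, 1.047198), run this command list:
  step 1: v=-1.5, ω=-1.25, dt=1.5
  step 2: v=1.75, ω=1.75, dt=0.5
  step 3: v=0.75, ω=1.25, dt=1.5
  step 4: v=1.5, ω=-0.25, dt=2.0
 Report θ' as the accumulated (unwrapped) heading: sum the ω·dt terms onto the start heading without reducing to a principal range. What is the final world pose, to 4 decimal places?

(3.0952, 7.2253, 1.4222)

step 1: θ'=-0.8278 (R=1.2000) → pose (2.0770, 3.7882, -0.8278)
step 2: θ'=0.0472 (R=1.0000) → pose (2.8607, 3.4658, 0.0472)
step 3: θ'=1.9222 (R=0.6000) → pose (3.3957, 4.2717, 1.9222)
step 4: θ'=1.4222 (R=-6.0000) → pose (3.0952, 7.2253, 1.4222)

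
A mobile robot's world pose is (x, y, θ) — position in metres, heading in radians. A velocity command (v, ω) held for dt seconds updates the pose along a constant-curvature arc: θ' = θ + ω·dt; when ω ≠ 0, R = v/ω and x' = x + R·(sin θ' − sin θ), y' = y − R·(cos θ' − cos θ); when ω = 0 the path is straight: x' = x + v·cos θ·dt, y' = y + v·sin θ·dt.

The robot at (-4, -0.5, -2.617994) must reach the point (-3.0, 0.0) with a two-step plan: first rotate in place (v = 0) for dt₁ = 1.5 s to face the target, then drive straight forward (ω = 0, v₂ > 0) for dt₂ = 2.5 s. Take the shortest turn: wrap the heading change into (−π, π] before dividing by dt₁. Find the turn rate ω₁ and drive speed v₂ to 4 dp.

heading to target = atan2(0−-0.5, -3−-4) = 0.4636
Δθ = wrap(0.4636 − -2.6180) = 3.0816; ω₁ = Δθ/dt₁ = 2.0544
distance = √((-3−-4)² + (0−-0.5)²) = 1.1180; v₂ = distance/dt₂ = 0.4472

ω₁ = 2.0544, v₂ = 0.4472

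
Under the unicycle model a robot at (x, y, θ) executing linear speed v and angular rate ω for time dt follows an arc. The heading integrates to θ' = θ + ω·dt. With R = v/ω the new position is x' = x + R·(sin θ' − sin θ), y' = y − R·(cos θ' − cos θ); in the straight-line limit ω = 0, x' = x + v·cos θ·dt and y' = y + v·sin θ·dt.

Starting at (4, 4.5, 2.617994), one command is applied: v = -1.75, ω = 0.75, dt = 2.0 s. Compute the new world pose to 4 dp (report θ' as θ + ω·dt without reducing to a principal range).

θ' = 2.6180 + 0.75·2.0 = 4.1180
R = v/ω = -1.75/0.75 = -2.3333
x' = 4 + -2.3333·(sin 4.1180 − sin 2.6180) = 7.0998
y' = 4.5 − -2.3333·(cos 4.1180 − cos 2.6180) = 5.2140

(7.0998, 5.2140, 4.1180)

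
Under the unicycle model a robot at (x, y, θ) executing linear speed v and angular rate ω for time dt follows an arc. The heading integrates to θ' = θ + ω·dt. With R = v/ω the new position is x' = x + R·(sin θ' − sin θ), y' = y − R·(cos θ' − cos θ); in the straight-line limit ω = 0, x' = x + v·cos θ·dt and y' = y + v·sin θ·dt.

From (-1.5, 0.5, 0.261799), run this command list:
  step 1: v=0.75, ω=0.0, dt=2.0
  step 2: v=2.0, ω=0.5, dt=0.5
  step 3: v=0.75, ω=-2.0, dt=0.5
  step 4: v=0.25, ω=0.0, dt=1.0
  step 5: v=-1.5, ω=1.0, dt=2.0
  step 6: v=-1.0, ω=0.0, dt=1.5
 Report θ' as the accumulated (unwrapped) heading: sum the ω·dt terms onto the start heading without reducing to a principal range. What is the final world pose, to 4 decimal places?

step 1: θ'=0.2618 (straight) → pose (-0.0511, 0.8882, 0.2618)
step 2: θ'=0.5118 (R=4.0000) → pose (0.8726, 1.2645, 0.5118)
step 3: θ'=-0.4882 (R=-0.3750) → pose (1.2321, 1.2687, -0.4882)
step 4: θ'=-0.4882 (straight) → pose (1.4529, 1.1515, -0.4882)
step 5: θ'=1.5118 (R=-1.5000) → pose (-0.7480, -0.0849, 1.5118)
step 6: θ'=1.5118 (straight) → pose (-0.8365, -1.5823, 1.5118)

(-0.8365, -1.5823, 1.5118)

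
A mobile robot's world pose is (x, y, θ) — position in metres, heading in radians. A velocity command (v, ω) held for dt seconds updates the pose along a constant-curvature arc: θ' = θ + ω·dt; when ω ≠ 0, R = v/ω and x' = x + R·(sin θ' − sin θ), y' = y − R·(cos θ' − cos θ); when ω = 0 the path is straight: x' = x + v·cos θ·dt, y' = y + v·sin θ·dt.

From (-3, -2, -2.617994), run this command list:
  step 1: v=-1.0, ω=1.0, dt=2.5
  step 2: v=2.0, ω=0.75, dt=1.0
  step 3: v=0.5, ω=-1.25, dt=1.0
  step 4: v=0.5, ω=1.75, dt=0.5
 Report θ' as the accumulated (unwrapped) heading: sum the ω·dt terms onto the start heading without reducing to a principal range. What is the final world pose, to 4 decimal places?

(-0.7868, 0.3154, 0.2570)

step 1: θ'=-0.1180 (R=-1.0000) → pose (-3.3823, -0.1409, -0.1180)
step 2: θ'=0.6320 (R=2.6667) → pose (-1.4930, 0.3556, 0.6320)
step 3: θ'=-0.6180 (R=-0.4000) → pose (-1.0249, 0.3589, -0.6180)
step 4: θ'=0.2570 (R=0.2857) → pose (-0.7868, 0.3154, 0.2570)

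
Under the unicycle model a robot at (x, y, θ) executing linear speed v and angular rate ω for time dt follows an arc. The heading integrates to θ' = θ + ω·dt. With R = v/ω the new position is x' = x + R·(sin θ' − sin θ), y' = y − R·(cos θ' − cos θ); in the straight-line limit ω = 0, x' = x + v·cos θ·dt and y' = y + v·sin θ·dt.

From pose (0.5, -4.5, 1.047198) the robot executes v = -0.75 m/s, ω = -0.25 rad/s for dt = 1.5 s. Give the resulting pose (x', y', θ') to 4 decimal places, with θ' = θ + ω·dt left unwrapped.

θ' = 1.0472 + -0.25·1.5 = 0.6722
R = v/ω = -0.75/-0.25 = 3.0000
x' = 0.5 + 3.0000·(sin 0.6722 − sin 1.0472) = -0.2300
y' = -4.5 − 3.0000·(cos 0.6722 − cos 1.0472) = -5.3474

(-0.2300, -5.3474, 0.6722)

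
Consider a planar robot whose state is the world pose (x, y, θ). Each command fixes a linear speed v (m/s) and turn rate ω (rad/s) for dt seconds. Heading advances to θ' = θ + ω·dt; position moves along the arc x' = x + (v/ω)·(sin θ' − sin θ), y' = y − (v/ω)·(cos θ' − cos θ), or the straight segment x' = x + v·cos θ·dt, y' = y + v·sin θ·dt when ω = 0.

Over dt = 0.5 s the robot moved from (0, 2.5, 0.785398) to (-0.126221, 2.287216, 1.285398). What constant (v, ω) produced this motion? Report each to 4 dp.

Δθ = 1.285398 − 0.785398 = 0.500000
ω = Δθ/dt = 0.500000/0.5 = 1.0000
R = −Δy/(cos θ' − cos θ) = -0.5000
v = R·ω = -0.5000·1.0000 = -0.5000

v = -0.5000, ω = 1.0000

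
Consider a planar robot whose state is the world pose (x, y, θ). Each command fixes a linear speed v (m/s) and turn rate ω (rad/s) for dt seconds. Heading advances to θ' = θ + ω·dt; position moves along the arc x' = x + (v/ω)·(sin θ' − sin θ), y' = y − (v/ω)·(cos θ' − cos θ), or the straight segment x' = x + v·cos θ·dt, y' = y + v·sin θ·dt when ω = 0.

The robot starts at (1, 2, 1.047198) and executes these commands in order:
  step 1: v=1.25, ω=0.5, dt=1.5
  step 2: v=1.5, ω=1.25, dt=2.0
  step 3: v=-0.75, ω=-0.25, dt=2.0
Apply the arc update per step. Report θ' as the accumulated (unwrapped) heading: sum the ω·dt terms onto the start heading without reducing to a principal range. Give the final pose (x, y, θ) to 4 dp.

(-0.0801, 5.1938, 3.7972)

step 1: θ'=1.7972 (R=2.5000) → pose (1.2711, 3.8112, 1.7972)
step 2: θ'=4.2972 (R=1.2000) → pose (-0.9963, 4.0259, 4.2972)
step 3: θ'=3.7972 (R=3.0000) → pose (-0.0801, 5.1938, 3.7972)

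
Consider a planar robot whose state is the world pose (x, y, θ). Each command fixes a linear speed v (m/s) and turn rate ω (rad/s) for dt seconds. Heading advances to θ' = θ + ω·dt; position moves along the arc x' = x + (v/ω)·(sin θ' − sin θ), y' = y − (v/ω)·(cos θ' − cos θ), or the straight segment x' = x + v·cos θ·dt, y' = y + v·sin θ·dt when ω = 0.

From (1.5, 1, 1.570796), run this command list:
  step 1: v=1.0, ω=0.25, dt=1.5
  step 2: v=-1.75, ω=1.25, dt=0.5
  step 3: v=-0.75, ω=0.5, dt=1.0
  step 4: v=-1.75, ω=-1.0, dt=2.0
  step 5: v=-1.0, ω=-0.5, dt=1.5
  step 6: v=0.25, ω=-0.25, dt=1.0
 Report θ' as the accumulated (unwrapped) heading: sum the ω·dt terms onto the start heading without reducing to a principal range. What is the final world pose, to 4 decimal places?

step 1: θ'=1.9458 (R=4.0000) → pose (1.2220, 2.4651, 1.9458)
step 2: θ'=2.5708 (R=-1.4000) → pose (1.7683, 1.7998, 2.5708)
step 3: θ'=3.0708 (R=-1.5000) → pose (2.4727, 1.5658, 3.0708)
step 4: θ'=1.0708 (R=1.7500) → pose (3.8846, -1.0188, 1.0708)
step 5: θ'=0.3208 (R=2.0000) → pose (2.7601, -1.9580, 0.3208)
step 6: θ'=0.0708 (R=-1.0000) → pose (3.0047, -1.9094, 0.0708)

(3.0047, -1.9094, 0.0708)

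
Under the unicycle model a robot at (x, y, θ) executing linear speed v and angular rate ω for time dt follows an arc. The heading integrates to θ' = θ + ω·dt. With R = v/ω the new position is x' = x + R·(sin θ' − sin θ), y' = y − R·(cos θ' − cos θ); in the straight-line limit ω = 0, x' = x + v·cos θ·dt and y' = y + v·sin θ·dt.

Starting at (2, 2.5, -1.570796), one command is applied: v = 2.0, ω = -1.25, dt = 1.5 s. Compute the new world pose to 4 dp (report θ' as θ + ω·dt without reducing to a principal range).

θ' = -1.5708 + -1.25·1.5 = -3.4458
R = v/ω = 2.0/-1.25 = -1.6000
x' = 2 + -1.6000·(sin -3.4458 − sin -1.5708) = -0.0793
y' = 2.5 − -1.6000·(cos -3.4458 − cos -1.5708) = 0.9735

(-0.0793, 0.9735, -3.4458)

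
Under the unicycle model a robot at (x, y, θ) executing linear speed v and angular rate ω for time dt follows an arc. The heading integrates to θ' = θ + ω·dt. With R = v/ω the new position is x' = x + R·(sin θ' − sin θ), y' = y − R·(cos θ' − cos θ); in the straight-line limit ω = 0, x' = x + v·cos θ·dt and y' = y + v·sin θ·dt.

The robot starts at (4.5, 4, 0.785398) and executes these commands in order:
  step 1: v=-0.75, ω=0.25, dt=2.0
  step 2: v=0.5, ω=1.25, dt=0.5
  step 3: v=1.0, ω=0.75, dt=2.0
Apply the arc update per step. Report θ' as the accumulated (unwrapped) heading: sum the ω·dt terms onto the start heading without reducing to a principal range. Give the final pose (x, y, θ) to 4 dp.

(2.1247, 3.8105, 3.4104)

step 1: θ'=1.2854 (R=-3.0000) → pose (3.7427, 2.7233, 1.2854)
step 2: θ'=1.9104 (R=0.4000) → pose (3.7360, 2.9692, 1.9104)
step 3: θ'=3.4104 (R=1.3333) → pose (2.1247, 3.8105, 3.4104)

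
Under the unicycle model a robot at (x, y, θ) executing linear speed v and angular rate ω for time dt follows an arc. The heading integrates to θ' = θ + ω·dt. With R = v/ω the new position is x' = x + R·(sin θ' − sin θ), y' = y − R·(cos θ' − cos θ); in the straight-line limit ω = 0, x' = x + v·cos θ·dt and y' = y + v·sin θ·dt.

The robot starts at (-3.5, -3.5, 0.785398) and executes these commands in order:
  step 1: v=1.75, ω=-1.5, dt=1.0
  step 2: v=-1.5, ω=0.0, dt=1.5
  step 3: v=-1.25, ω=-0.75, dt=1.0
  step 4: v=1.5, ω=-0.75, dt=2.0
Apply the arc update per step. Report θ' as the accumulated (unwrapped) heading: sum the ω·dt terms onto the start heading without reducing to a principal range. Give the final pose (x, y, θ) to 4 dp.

step 1: θ'=-0.7146 (R=-1.1667) → pose (-1.9105, -3.4437, -0.7146)
step 2: θ'=-0.7146 (straight) → pose (-3.6101, -1.9692, -0.7146)
step 3: θ'=-1.4646 (R=1.6667) → pose (-4.1751, -0.8870, -1.4646)
step 4: θ'=-2.9646 (R=-2.0000) → pose (-5.8117, -3.0677, -2.9646)

(-5.8117, -3.0677, -2.9646)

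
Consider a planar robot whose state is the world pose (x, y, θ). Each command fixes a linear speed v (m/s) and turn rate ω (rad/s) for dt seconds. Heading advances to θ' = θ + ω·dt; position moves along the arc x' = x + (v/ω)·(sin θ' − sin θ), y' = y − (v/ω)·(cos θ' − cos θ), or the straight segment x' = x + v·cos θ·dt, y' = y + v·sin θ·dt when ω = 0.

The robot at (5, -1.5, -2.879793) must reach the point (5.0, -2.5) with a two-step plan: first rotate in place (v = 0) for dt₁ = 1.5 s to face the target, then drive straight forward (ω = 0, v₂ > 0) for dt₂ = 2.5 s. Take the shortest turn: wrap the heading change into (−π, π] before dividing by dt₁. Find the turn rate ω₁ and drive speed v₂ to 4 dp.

heading to target = atan2(-2.5−-1.5, 5−5) = -1.5708
Δθ = wrap(-1.5708 − -2.8798) = 1.3090; ω₁ = Δθ/dt₁ = 0.8727
distance = √((5−5)² + (-2.5−-1.5)²) = 1.0000; v₂ = distance/dt₂ = 0.4000

ω₁ = 0.8727, v₂ = 0.4000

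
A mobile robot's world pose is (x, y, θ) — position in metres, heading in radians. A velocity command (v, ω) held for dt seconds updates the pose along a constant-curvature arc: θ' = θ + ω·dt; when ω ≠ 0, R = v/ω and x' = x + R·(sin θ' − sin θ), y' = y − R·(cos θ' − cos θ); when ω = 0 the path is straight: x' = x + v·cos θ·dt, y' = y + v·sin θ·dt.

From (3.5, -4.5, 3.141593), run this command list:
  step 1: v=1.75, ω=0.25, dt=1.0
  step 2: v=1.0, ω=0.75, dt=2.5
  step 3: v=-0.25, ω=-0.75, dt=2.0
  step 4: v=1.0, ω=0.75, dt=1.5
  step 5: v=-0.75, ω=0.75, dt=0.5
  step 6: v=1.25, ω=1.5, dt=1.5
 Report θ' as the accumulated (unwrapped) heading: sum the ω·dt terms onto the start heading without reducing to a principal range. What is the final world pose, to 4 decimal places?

(1.8821, -7.0737, 7.5166)

step 1: θ'=3.3916 (R=7.0000) → pose (1.7682, -4.7176, 3.3916)
step 2: θ'=5.2666 (R=1.3333) → pose (0.9643, -6.7112, 5.2666)
step 3: θ'=3.7666 (R=0.3333) → pose (1.0527, -6.2654, 3.7666)
step 4: θ'=4.8916 (R=1.3333) → pose (0.5208, -7.5844, 4.8916)
step 5: θ'=5.2666 (R=-1.0000) → pose (0.3872, -7.2364, 5.2666)
step 6: θ'=7.5166 (R=0.8333) → pose (1.8821, -7.0737, 7.5166)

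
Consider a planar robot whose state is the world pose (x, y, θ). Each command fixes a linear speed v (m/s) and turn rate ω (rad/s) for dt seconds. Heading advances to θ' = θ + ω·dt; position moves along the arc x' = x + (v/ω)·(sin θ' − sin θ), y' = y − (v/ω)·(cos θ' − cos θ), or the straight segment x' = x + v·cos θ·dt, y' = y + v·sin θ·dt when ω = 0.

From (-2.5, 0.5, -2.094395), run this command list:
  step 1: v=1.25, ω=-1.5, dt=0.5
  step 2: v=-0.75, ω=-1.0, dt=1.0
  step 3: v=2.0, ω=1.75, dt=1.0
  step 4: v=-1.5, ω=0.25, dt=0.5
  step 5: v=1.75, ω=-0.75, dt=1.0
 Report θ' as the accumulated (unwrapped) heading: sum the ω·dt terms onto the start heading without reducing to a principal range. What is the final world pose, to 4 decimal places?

step 1: θ'=-2.8444 (R=-0.8333) → pose (-2.9777, 0.1199, -2.8444)
step 2: θ'=-3.8444 (R=0.7500) → pose (-2.2733, -0.0250, -3.8444)
step 3: θ'=-2.0944 (R=1.1429) → pose (-4.0017, -0.3256, -2.0944)
step 4: θ'=-1.9694 (R=-6.0000) → pose (-3.6682, 0.3456, -1.9694)
step 5: θ'=-2.7194 (R=-2.3333) → pose (-4.8625, -0.8772, -2.7194)

(-4.8625, -0.8772, -2.7194)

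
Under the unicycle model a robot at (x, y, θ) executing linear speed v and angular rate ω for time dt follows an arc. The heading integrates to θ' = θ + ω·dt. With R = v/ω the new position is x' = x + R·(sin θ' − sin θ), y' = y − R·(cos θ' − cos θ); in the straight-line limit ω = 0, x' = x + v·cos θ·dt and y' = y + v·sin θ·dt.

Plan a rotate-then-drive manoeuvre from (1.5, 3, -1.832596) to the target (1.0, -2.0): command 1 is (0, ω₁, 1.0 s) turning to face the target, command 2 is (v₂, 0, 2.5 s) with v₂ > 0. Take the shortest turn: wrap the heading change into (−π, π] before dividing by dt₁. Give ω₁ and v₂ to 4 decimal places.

heading to target = atan2(-2−3, 1−1.5) = -1.6705
Δθ = wrap(-1.6705 − -1.8326) = 0.1621; ω₁ = Δθ/dt₁ = 0.1621
distance = √((1−1.5)² + (-2−3)²) = 5.0249; v₂ = distance/dt₂ = 2.0100

ω₁ = 0.1621, v₂ = 2.0100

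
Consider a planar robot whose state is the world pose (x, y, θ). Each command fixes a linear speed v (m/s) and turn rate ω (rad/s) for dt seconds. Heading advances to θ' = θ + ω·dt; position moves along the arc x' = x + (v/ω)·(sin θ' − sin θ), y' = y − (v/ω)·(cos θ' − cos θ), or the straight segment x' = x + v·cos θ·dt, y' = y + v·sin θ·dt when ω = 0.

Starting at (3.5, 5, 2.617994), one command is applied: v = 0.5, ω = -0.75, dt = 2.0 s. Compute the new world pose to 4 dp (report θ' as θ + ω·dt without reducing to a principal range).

θ' = 2.6180 + -0.75·2.0 = 1.1180
R = v/ω = 0.5/-0.75 = -0.6667
x' = 3.5 + -0.6667·(sin 1.1180 − sin 2.6180) = 3.2339
y' = 5 − -0.6667·(cos 1.1180 − cos 2.6180) = 5.8690

(3.2339, 5.8690, 1.1180)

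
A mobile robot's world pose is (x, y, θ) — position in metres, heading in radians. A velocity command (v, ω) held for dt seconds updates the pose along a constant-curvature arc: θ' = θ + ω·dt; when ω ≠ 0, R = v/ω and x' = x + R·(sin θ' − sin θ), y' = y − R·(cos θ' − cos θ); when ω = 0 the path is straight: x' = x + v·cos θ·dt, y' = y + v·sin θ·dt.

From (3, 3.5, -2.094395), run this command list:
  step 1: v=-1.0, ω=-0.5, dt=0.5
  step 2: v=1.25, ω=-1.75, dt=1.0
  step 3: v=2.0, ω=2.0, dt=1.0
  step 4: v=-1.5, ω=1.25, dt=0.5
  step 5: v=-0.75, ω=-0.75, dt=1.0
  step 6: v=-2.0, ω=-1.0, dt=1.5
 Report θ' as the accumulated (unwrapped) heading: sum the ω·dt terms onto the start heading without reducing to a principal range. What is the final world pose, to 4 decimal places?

step 1: θ'=-2.3444 (R=2.0000) → pose (3.3012, 3.8974, -2.3444)
step 2: θ'=-4.0944 (R=-0.7143) → pose (2.2081, 3.9827, -4.0944)
step 3: θ'=-2.0944 (R=1.0000) → pose (0.5270, 3.9033, -2.0944)
step 4: θ'=-1.4694 (R=-1.2000) → pose (0.6816, 4.6247, -1.4694)
step 5: θ'=-2.2194 (R=1.0000) → pose (0.8795, 5.3300, -2.2194)
step 6: θ'=-3.7194 (R=2.0000) → pose (3.5658, 5.7972, -3.7194)

(3.5658, 5.7972, -3.7194)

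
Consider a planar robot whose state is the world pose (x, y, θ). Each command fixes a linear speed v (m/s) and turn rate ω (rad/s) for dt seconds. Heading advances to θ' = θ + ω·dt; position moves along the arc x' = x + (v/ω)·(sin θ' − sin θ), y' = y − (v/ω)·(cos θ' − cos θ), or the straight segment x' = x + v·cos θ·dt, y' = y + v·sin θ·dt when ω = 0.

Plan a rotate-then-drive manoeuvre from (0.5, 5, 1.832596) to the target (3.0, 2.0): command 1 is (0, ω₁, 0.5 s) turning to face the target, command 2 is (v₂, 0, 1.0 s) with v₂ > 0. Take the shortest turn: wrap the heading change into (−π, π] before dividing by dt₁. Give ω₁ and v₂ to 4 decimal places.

heading to target = atan2(2−5, 3−0.5) = -0.8761
Δθ = wrap(-0.8761 − 1.8326) = -2.7087; ω₁ = Δθ/dt₁ = -5.4173
distance = √((3−0.5)² + (2−5)²) = 3.9051; v₂ = distance/dt₂ = 3.9051

ω₁ = -5.4173, v₂ = 3.9051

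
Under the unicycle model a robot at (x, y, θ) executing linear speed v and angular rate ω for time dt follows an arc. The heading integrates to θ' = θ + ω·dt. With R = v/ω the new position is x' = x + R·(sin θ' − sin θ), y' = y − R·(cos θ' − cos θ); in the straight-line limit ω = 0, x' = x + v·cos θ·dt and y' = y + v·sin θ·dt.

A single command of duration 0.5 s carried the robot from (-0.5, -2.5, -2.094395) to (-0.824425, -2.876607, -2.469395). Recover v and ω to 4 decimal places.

Δθ = -2.469395 − -2.094395 = -0.375000
ω = Δθ/dt = -0.375000/0.5 = -0.7500
R = −Δy/(cos θ' − cos θ) = -1.3333
v = R·ω = -1.3333·-0.7500 = 1.0000

v = 1.0000, ω = -0.7500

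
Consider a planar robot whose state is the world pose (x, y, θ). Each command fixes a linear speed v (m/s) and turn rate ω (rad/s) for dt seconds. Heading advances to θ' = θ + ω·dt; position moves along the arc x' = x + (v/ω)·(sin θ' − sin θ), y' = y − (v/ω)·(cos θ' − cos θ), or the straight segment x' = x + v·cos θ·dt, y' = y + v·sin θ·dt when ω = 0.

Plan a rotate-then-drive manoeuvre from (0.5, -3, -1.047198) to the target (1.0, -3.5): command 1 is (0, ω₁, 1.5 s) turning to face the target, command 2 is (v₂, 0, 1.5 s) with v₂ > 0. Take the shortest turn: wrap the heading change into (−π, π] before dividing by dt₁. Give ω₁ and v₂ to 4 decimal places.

ω₁ = 0.1745, v₂ = 0.4714

heading to target = atan2(-3.5−-3, 1−0.5) = -0.7854
Δθ = wrap(-0.7854 − -1.0472) = 0.2618; ω₁ = Δθ/dt₁ = 0.1745
distance = √((1−0.5)² + (-3.5−-3)²) = 0.7071; v₂ = distance/dt₂ = 0.4714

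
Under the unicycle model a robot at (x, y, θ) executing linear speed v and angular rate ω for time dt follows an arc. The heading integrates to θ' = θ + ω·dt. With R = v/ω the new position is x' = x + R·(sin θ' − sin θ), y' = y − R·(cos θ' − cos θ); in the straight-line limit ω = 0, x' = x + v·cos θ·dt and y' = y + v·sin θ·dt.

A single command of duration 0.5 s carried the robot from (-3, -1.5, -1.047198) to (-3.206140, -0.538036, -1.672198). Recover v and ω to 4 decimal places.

v = -2.0000, ω = -1.2500

Δθ = -1.672198 − -1.047198 = -0.625000
ω = Δθ/dt = -0.625000/0.5 = -1.2500
R = −Δy/(cos θ' − cos θ) = 1.6000
v = R·ω = 1.6000·-1.2500 = -2.0000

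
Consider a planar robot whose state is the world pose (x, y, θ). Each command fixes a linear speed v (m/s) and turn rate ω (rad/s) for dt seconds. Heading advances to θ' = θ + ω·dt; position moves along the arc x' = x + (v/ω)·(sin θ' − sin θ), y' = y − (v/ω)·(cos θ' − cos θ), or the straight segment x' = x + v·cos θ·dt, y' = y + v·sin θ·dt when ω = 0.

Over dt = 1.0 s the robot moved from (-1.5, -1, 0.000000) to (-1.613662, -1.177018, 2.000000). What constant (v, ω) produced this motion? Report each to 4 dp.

v = -0.2500, ω = 2.0000

Δθ = 2.000000 − 0.000000 = 2.000000
ω = Δθ/dt = 2.000000/1.0 = 2.0000
R = −Δy/(cos θ' − cos θ) = -0.1250
v = R·ω = -0.1250·2.0000 = -0.2500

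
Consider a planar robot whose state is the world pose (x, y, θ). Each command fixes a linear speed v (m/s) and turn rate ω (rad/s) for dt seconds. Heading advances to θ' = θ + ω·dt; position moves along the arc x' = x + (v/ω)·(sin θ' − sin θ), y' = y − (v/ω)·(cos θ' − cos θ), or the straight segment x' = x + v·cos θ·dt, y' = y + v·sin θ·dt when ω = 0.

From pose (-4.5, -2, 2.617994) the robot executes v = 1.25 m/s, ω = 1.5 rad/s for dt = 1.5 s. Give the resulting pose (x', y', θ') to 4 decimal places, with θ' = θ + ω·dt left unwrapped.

(-5.7399, -2.8508, 4.8680)

θ' = 2.6180 + 1.5·1.5 = 4.8680
R = v/ω = 1.25/1.5 = 0.8333
x' = -4.5 + 0.8333·(sin 4.8680 − sin 2.6180) = -5.7399
y' = -2 − 0.8333·(cos 4.8680 − cos 2.6180) = -2.8508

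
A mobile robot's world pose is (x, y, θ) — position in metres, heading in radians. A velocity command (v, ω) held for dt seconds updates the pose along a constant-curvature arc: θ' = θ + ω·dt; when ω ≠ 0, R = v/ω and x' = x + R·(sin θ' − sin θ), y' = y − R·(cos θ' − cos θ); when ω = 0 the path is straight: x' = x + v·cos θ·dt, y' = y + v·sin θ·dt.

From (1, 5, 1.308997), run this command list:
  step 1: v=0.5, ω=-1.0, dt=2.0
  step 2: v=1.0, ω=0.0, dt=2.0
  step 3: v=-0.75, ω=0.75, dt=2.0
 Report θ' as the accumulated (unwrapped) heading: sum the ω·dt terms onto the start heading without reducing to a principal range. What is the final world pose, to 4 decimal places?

(1.9819, 3.9009, 0.8090)

step 1: θ'=-0.6910 (R=-0.5000) → pose (1.8016, 5.2559, -0.6910)
step 2: θ'=-0.6910 (straight) → pose (3.3428, 3.9813, -0.6910)
step 3: θ'=0.8090 (R=-1.0000) → pose (1.9819, 3.9009, 0.8090)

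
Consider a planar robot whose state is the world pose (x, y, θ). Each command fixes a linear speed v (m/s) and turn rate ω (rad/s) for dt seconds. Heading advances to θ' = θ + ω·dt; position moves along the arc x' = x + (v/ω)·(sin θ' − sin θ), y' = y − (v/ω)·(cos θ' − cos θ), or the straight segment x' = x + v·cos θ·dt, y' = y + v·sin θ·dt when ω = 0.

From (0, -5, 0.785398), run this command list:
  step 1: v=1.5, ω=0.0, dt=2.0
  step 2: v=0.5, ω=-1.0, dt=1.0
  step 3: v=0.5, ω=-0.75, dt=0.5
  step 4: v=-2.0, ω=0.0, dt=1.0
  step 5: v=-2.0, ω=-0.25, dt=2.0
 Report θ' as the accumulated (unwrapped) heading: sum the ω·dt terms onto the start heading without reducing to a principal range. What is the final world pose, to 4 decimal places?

(-1.4956, 1.2177, -1.0896)

step 1: θ'=0.7854 (straight) → pose (2.1213, -2.8787, 0.7854)
step 2: θ'=-0.2146 (R=-0.5000) → pose (2.5814, -2.7437, -0.2146)
step 3: θ'=-0.5896 (R=-0.6667) → pose (2.8101, -2.8410, -0.5896)
step 4: θ'=-0.5896 (straight) → pose (1.1477, -1.7289, -0.5896)
step 5: θ'=-1.0896 (R=8.0000) → pose (-1.4956, 1.2177, -1.0896)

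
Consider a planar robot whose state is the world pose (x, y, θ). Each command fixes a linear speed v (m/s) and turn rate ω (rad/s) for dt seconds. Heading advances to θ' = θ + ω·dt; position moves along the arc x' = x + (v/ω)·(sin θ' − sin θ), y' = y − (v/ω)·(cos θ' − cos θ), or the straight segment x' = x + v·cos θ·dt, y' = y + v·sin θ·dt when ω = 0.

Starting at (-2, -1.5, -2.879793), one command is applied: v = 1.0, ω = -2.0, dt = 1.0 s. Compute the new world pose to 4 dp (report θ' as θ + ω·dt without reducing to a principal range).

(-2.6224, -0.9337, -4.8798)

θ' = -2.8798 + -2.0·1.0 = -4.8798
R = v/ω = 1.0/-2.0 = -0.5000
x' = -2 + -0.5000·(sin -4.8798 − sin -2.8798) = -2.6224
y' = -1.5 − -0.5000·(cos -4.8798 − cos -2.8798) = -0.9337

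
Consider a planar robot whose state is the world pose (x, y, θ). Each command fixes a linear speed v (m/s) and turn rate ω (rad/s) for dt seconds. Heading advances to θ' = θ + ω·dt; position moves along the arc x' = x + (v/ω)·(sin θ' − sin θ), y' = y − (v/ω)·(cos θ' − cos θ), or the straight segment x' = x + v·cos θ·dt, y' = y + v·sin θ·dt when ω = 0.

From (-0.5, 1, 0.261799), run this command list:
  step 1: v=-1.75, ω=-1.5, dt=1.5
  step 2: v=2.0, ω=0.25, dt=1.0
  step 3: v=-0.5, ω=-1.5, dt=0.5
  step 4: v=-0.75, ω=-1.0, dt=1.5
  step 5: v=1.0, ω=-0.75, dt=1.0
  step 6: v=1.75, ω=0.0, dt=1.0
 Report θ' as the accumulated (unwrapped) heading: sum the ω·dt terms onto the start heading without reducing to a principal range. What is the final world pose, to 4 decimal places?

(-1.5887, 3.4675, -4.7382)

step 1: θ'=-1.9882 (R=1.1667) → pose (-1.8685, 2.5999, -1.9882)
step 2: θ'=-1.7382 (R=8.0000) → pose (-2.4435, 0.6897, -1.7382)
step 3: θ'=-2.4882 (R=0.3333) → pose (-2.3174, 0.8989, -2.4882)
step 4: θ'=-3.9882 (R=0.7500) → pose (-1.2997, 0.8003, -3.9882)
step 5: θ'=-4.7382 (R=-1.3333) → pose (-1.6339, 1.7180, -4.7382)
step 6: θ'=-4.7382 (straight) → pose (-1.5887, 3.4675, -4.7382)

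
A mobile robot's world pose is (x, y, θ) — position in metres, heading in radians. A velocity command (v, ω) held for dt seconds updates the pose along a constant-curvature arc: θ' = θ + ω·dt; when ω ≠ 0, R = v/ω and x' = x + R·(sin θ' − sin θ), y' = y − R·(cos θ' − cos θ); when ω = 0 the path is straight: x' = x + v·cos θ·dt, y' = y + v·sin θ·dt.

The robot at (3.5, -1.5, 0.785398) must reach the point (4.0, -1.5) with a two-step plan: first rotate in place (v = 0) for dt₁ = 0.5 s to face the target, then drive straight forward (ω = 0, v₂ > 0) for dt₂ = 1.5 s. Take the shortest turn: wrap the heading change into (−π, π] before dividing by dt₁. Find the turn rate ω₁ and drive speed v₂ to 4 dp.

heading to target = atan2(-1.5−-1.5, 4−3.5) = 0.0000
Δθ = wrap(0.0000 − 0.7854) = -0.7854; ω₁ = Δθ/dt₁ = -1.5708
distance = √((4−3.5)² + (-1.5−-1.5)²) = 0.5000; v₂ = distance/dt₂ = 0.3333

ω₁ = -1.5708, v₂ = 0.3333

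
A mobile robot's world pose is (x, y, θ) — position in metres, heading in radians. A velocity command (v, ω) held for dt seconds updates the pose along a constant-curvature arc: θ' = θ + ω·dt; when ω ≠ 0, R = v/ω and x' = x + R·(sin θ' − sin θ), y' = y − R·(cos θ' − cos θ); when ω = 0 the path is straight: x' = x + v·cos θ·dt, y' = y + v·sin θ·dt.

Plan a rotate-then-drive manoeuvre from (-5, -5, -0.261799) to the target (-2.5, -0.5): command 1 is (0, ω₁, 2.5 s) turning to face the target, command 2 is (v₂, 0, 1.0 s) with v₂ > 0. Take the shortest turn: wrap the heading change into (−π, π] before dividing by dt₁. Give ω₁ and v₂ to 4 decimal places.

heading to target = atan2(-0.5−-5, -2.5−-5) = 1.0637
Δθ = wrap(1.0637 − -0.2618) = 1.3255; ω₁ = Δθ/dt₁ = 0.5302
distance = √((-2.5−-5)² + (-0.5−-5)²) = 5.1478; v₂ = distance/dt₂ = 5.1478

ω₁ = 0.5302, v₂ = 5.1478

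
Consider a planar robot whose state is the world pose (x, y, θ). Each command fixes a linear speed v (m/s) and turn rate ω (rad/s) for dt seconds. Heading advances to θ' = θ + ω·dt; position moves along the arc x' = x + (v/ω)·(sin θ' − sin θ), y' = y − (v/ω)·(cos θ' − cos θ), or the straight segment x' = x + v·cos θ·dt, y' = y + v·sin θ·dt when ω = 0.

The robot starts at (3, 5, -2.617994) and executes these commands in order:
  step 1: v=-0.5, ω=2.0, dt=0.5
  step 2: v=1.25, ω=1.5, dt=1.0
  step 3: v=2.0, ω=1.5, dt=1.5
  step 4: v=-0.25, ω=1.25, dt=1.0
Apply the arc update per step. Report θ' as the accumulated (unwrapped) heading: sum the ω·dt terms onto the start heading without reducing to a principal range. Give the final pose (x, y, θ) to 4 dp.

(5.3617, 6.2837, 3.3820)

step 1: θ'=-1.6180 (R=-0.2500) → pose (3.1247, 5.2047, -1.6180)
step 2: θ'=-0.1180 (R=0.8333) → pose (3.8590, 4.3379, -0.1180)
step 3: θ'=2.1320 (R=1.3333) → pose (5.1448, 6.3715, 2.1320)
step 4: θ'=3.3820 (R=-0.2000) → pose (5.3617, 6.2837, 3.3820)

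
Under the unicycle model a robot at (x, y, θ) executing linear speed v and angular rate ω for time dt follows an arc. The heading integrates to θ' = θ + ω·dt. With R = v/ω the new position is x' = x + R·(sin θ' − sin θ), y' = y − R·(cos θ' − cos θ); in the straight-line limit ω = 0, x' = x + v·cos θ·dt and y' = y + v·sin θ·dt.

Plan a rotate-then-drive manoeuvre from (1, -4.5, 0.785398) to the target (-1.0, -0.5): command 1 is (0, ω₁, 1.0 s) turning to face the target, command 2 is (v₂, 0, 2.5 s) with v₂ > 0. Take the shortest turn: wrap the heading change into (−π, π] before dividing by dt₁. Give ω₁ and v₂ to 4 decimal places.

ω₁ = 1.2490, v₂ = 1.7889

heading to target = atan2(-0.5−-4.5, -1−1) = 2.0344
Δθ = wrap(2.0344 − 0.7854) = 1.2490; ω₁ = Δθ/dt₁ = 1.2490
distance = √((-1−1)² + (-0.5−-4.5)²) = 4.4721; v₂ = distance/dt₂ = 1.7889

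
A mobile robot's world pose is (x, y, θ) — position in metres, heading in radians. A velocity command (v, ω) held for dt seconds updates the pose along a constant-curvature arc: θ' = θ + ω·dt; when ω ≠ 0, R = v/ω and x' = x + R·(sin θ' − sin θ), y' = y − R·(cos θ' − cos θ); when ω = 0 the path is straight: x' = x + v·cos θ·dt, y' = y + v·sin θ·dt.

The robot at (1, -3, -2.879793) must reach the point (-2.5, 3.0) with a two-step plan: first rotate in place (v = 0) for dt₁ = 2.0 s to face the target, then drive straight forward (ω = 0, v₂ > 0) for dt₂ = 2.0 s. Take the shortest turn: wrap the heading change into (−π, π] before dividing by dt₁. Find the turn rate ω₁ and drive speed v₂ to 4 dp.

heading to target = atan2(3−-3, -2.5−1) = 2.0989
Δθ = wrap(2.0989 − -2.8798) = -1.3045; ω₁ = Δθ/dt₁ = -0.6523
distance = √((-2.5−1)² + (3−-3)²) = 6.9462; v₂ = distance/dt₂ = 3.4731

ω₁ = -0.6523, v₂ = 3.4731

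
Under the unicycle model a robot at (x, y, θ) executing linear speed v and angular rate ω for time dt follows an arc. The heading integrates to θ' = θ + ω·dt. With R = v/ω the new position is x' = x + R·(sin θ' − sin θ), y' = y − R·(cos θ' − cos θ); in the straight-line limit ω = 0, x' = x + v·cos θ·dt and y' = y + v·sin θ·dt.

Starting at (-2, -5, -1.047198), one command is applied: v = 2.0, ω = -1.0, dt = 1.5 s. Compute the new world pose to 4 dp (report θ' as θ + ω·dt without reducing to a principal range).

(-2.6120, -7.6570, -2.5472)

θ' = -1.0472 + -1.0·1.5 = -2.5472
R = v/ω = 2.0/-1.0 = -2.0000
x' = -2 + -2.0000·(sin -2.5472 − sin -1.0472) = -2.6120
y' = -5 − -2.0000·(cos -2.5472 − cos -1.0472) = -7.6570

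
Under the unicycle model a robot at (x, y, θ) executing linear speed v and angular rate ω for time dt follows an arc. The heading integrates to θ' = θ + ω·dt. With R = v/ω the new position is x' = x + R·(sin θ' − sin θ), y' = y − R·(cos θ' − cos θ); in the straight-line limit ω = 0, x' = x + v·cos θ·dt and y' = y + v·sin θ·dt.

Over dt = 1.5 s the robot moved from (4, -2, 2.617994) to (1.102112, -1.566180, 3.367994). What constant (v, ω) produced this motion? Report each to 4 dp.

v = 2.0000, ω = 0.5000

Δθ = 3.367994 − 2.617994 = 0.750000
ω = Δθ/dt = 0.750000/1.5 = 0.5000
R = Δx/(sin θ' − sin θ) = 4.0000
v = R·ω = 4.0000·0.5000 = 2.0000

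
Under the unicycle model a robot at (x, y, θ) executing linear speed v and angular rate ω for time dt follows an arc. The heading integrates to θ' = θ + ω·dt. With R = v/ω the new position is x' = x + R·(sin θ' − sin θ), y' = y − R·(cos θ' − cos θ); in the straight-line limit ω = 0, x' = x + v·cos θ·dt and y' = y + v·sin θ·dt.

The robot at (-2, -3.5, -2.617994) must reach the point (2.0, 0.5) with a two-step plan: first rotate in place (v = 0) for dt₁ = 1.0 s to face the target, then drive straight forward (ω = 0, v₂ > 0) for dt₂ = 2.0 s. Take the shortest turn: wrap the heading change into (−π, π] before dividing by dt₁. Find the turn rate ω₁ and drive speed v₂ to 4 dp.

heading to target = atan2(0.5−-3.5, 2−-2) = 0.7854
Δθ = wrap(0.7854 − -2.6180) = -2.8798; ω₁ = Δθ/dt₁ = -2.8798
distance = √((2−-2)² + (0.5−-3.5)²) = 5.6569; v₂ = distance/dt₂ = 2.8284

ω₁ = -2.8798, v₂ = 2.8284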